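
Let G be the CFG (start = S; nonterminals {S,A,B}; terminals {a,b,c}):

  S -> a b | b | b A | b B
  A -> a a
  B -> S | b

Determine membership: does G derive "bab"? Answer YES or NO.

CNF form of G:
  S -> T0 T1 | T1 A | T1 B | b
  A -> T0 T0
  B -> T0 T1 | T1 A | T1 B | b
  T0 -> a
  T1 -> b

CYK fill:
  T[0,0] 'b' = {B,S,T1}  orig:{B,S}
  T[1,1] 'a' = {T0}  orig:{}
  T[2,2] 'b' = {B,S,T1}  orig:{B,S}
  T[0,1] 'ba' = ∅
  T[1,2] 'ab' = {B,S}
  T[0,2] 'bab' = {B,S}

S ∈ T[0,2] ⇒ YES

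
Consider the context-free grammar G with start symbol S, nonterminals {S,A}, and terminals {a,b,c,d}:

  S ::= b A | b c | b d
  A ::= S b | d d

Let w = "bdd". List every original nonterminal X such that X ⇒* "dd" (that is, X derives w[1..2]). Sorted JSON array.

CNF form of G:
  S -> T0 A | T0 T1 | T0 T2
  A -> S T0 | T1 T1
  T0 -> b
  T1 -> d
  T2 -> c

Fill CYK table bottom-up (cells [i..j] with 1 ≤ i ≤ j ≤ 2 only):
  cell(1,1) d: {T1}  orig:{}
  cell(2,2) d: {T1}  orig:{}
  cell(1,2) dd: {A}

Original NTs in T[1,2] deriving "dd": ["A"]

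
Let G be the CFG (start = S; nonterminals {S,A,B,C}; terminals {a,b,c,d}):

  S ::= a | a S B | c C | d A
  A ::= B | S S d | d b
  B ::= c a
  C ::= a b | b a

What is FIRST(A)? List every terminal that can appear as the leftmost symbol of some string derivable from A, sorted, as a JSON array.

FIRST sets, iterate to fixpoint:
[1]
  A via A→d b: +{d}
  B via B→c a: +{c}
  C via C→a b: +{a}
  C via C→b a: +{b}
  S via S→a: +{a}
  S via S→c C: +{c}
  S via S→d A: +{d}
  FIRST(S)={a,c,d}  FIRST(A)={d}  FIRST(B)={c}  FIRST(C)={a,b}
[2]
  A via A→B: +{c}
  A via A→S S d: +{a}
  FIRST(S)={a,c,d}  FIRST(A)={a,c,d}  FIRST(B)={c}  FIRST(C)={a,b}
[3] (no change)
  FIRST(S)={a,c,d}  FIRST(A)={a,c,d}  FIRST(B)={c}  FIRST(C)={a,b}

FIRST(A) = ["a", "c", "d"]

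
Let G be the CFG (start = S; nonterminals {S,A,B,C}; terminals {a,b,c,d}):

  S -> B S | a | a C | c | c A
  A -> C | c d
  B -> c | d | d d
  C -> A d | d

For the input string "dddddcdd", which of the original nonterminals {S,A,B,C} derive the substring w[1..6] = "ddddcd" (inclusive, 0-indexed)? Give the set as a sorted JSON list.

CNF form of G:
  S -> B S | T1 A | T2 C | a | c
  A -> A T0 | T1 T0 | d
  B -> T0 T0 | c | d
  C -> A T0 | d
  T0 -> d
  T1 -> c
  T2 -> a

Fill CYK table bottom-up, restricted to cells inside w[1..6]:
  [1..1]={A,B,C,T0}  "d"  orig:{A,B,C}
  [2..2]={A,B,C,T0}  "d"  orig:{A,B,C}
  [3..3]={A,B,C,T0}  "d"  orig:{A,B,C}
  [4..4]={A,B,C,T0}  "d"  orig:{A,B,C}
  [5..5]={B,S,T1}  "c"  orig:{B,S}
  [6..6]={A,B,C,T0}  "d"  orig:{A,B,C}
  [1..2]={A,B,C}  "dd"
  [2..3]={A,B,C}  "dd"
  [3..4]={A,B,C}  "dd"
  [4..5]={S}  "dc"
  [5..6]={A,S}  "cd"
  [1..3]={A,C}  "ddd"
  [2..4]={A,C}  "ddd"
  [3..5]={S}  "ddc"
  [4..6]={S}  "dcd"
  [1..4]={A,C}  "dddd"
  [2..5]={S}  "dddc"
  [3..6]={S}  "ddcd"
  [1..5]={S}  "ddddc"
  [2..6]={S}  "dddcd"
  [1..6]={S}  "ddddcd"

Original NTs in T[1,6] deriving "ddddcd": ["S"]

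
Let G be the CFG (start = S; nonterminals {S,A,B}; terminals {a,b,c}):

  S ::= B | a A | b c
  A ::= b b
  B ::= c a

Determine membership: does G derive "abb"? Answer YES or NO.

Convert to CNF:
  S -> T0 T1 | T1 T2 | T2 A
  A -> T0 T0
  B -> T1 T2
  T0 -> b
  T1 -> c
  T2 -> a

Fill CYK table bottom-up:
  [0..0]={T2}  "a"  orig:{}
  [1..1]={T0}  "b"  orig:{}
  [2..2]={T0}  "b"  orig:{}
  [0..1]=∅  "ab"
  [1..2]={A}  "bb"
  [0..2]={S}  "abb"

S ∈ T[0,2] ⇒ YES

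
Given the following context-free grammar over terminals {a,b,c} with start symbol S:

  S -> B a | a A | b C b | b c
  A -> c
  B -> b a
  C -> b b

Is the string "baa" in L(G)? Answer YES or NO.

CNF form of G:
  S -> B T1 | T0 T2 | T0 X3 | T1 A
  A -> c
  B -> T0 T1
  C -> T0 T0
  T0 -> b
  T1 -> a
  T2 -> c
  X3 -> C T0

CYK table (by increasing span):
  T[0,0] 'b' = {T0}  orig:{}
  T[1,1] 'a' = {T1}  orig:{}
  T[2,2] 'a' = {T1}  orig:{}
  T[0,1] 'ba' = {B}
  T[1,2] 'aa' = ∅
  T[0,2] 'baa' = {S}

S ∈ T[0,2] ⇒ YES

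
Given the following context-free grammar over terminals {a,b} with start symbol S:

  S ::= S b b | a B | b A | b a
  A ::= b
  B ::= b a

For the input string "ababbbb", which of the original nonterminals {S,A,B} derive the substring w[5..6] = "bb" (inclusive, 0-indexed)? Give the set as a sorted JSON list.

Convert to CNF:
  S -> S X2 | T0 A | T0 T1 | T1 B
  A -> b
  B -> T0 T1
  T0 -> b
  T1 -> a
  X2 -> T0 T0

CYK fill — only the sub-triangle for w[5..6]:
  [5..5]={A,T0}  "b"  orig:{A}
  [6..6]={A,T0}  "b"  orig:{A}
  [5..6]={S,X2}  "bb"  orig:{S}

Original NTs in T[5,6] deriving "bb": ["S"]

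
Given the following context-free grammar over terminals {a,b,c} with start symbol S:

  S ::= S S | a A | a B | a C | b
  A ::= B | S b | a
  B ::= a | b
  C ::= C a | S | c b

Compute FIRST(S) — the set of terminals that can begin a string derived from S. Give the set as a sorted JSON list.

FIRST iteration:
pass 1:
  A via A→a: +{a}
  B via B→a: +{a}
  B via B→b: +{b}
  C via C→c b: +{c}
  S via S→a A: +{a}
  S via S→b: +{b}
  FIRST[S]={a,b}  FIRST[A]={a}  FIRST[B]={a,b}  FIRST[C]={c}
pass 2:
  A via A→B: +{b}
  C via C→S: +{a,b}
  FIRST[S]={a,b}  FIRST[A]={a,b}  FIRST[B]={a,b}  FIRST[C]={a,b,c}
pass 3: (stable)
  FIRST[S]={a,b}  FIRST[A]={a,b}  FIRST[B]={a,b}  FIRST[C]={a,b,c}

FIRST(S) = ["a", "b"]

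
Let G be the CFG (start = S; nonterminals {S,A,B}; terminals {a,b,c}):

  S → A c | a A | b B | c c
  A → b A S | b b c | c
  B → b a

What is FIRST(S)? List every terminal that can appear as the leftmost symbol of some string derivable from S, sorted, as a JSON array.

Compute FIRST by fixpoint:
iter 1:
  A via A→b A S: +{b}
  A via A→c: +{c}
  B via B→b a: +{b}
  S via S→A c: +{b,c}
  S via S→a A: +{a}
  FIRST(S)={a,b,c}  FIRST(A)={b,c}  FIRST(B)={b}
iter 2: (no change)
  FIRST(S)={a,b,c}  FIRST(A)={b,c}  FIRST(B)={b}

FIRST(S) = ["a", "b", "c"]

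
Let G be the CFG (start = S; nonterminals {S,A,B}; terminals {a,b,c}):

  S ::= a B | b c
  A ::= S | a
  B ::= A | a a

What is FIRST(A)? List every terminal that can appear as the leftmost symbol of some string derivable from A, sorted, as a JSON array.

Compute FIRST by fixpoint:
[1]
  A via A→a: +{a}
  B via B→A: +{a}
  S via S→a B: +{a}
  S via S→b c: +{b}
  FIRST(S)={a,b}  FIRST(A)={a}  FIRST(B)={a}
[2]
  A via A→S: +{b}
  B via B→A: +{b}
  FIRST(S)={a,b}  FIRST(A)={a,b}  FIRST(B)={a,b}
[3] — fixpoint
  FIRST(S)={a,b}  FIRST(A)={a,b}  FIRST(B)={a,b}

FIRST(A) = ["a", "b"]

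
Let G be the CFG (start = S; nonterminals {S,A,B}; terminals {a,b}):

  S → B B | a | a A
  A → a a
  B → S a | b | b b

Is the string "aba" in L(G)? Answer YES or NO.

Convert to CNF:
  S -> B B | T0 A | a
  A -> T0 T0
  B -> S T0 | T1 T1 | b
  T0 -> a
  T1 -> b

CYK fill:
  T[0,0] 'a' = {S,T0}  orig:{S}
  T[1,1] 'b' = {B,T1}  orig:{B}
  T[2,2] 'a' = {S,T0}  orig:{S}
  T[0,1] 'ab' = ∅
  T[1,2] 'ba' = ∅
  T[0,2] 'aba' = ∅

S ∉ T[0,2] ⇒ NO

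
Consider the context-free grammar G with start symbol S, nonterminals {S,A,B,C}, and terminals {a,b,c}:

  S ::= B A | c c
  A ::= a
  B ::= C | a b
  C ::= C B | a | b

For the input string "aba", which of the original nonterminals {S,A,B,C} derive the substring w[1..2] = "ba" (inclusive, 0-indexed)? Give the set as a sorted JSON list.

CNF form of G:
  S -> B A | T2 T2
  A -> a
  B -> C B | T0 T1 | a | b
  C -> C B | a | b
  T0 -> a
  T1 -> b
  T2 -> c

CYK table (by increasing span) — only the sub-triangle for w[1..2]:
  [1..1]={B,C,T1}  "b"  orig:{B,C}
  [2..2]={A,B,C,T0}  "a"  orig:{A,B,C}
  [1..2]={B,C,S}  "ba"

Original NTs in T[1,2] deriving "ba": ["B", "C", "S"]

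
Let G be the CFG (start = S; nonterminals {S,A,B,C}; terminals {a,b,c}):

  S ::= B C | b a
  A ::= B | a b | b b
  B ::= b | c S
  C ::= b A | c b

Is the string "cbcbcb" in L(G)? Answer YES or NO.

Convert to CNF:
  S -> B C | T1 T0
  A -> T0 T1 | T1 T1 | T2 S | b
  B -> T2 S | b
  C -> T1 A | T2 T1
  T0 -> a
  T1 -> b
  T2 -> c

CYK table (by increasing span):
  cell(0,0) c: {T2}  orig:{}
  cell(1,1) b: {A,B,T1}  orig:{A,B}
  cell(2,2) c: {T2}  orig:{}
  cell(3,3) b: {A,B,T1}  orig:{A,B}
  cell(4,4) c: {T2}  orig:{}
  cell(5,5) b: {A,B,T1}  orig:{A,B}
  cell(0,1) cb: {C}
  cell(1,2) bc: ∅
  cell(2,3) cb: {C}
  cell(3,4) bc: ∅
  cell(4,5) cb: {C}
  cell(0,2) cbc: ∅
  cell(1,3) bcb: {S}
  cell(2,4) cbc: ∅
  cell(3,5) bcb: {S}
  cell(0,3) cbcb: {A,B}
  cell(1,4) bcbc: ∅
  cell(2,5) cbcb: {A,B}
  cell(0,4) cbcbc: ∅
  cell(1,5) bcbcb: {C}
  cell(0,5) cbcbcb: {S}

S ∈ T[0,5] ⇒ YES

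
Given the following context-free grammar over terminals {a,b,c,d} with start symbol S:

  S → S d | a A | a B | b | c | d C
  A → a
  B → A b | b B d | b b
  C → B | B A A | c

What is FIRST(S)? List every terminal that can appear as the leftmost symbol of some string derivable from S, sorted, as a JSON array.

Compute FIRST by fixpoint:
iter 1:
  A via A→a: +{a}
  B via B→A b: +{a}
  B via B→b B d: +{b}
  C via C→B: +{a,b}
  C via C→c: +{c}
  S via S→a A: +{a}
  S via S→b: +{b}
  S via S→c: +{c}
  S via S→d C: +{d}
  FIRST(S)={a,b,c,d}  FIRST(A)={a}  FIRST(B)={a,b}  FIRST(C)={a,b,c}
iter 2: (no change)
  FIRST(S)={a,b,c,d}  FIRST(A)={a}  FIRST(B)={a,b}  FIRST(C)={a,b,c}

FIRST(S) = ["a", "b", "c", "d"]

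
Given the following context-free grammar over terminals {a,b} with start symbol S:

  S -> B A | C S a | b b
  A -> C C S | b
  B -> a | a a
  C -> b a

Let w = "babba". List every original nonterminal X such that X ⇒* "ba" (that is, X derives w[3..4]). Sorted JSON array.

Convert to CNF:
  S -> B A | C X3 | T1 T1
  A -> C X2 | b
  B -> T0 T0 | a
  C -> T1 T0
  T0 -> a
  T1 -> b
  X2 -> C S
  X3 -> S T0

Fill CYK table bottom-up (cells [i..j] with 3 ≤ i ≤ j ≤ 4 only):
  T[3,3] 'b' = {A,T1}  orig:{A}
  T[4,4] 'a' = {B,T0}  orig:{B}
  T[3,4] 'ba' = {C}

Original NTs in T[3,4] deriving "ba": ["C"]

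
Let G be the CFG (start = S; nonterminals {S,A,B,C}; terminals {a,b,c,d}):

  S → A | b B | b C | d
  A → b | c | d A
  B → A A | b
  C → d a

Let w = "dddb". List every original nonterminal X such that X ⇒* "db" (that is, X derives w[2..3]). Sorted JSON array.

Convert to CNF:
  S -> T0 A | T2 B | T2 C | b | c | d
  A -> T0 A | b | c
  B -> A A | b
  C -> T0 T1
  T0 -> d
  T1 -> a
  T2 -> b

Fill CYK table bottom-up (cells [i..j] with 2 ≤ i ≤ j ≤ 3 only):
  T[2,2] 'd' = {S,T0}  orig:{S}
  T[3,3] 'b' = {A,B,S,T2}  orig:{A,B,S}
  T[2,3] 'db' = {A,S}

Original NTs in T[2,3] deriving "db": ["A", "S"]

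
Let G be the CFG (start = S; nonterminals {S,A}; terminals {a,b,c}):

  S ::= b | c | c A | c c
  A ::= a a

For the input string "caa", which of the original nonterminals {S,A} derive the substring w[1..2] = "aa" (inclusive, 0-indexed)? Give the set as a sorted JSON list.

CNF form of G:
  S -> T1 A | T1 T1 | b | c
  A -> T0 T0
  T0 -> a
  T1 -> c

CYK table (by increasing span), restricted to cells inside w[1..2]:
  T[1,1] 'a' = {T0}  orig:{}
  T[2,2] 'a' = {T0}  orig:{}
  T[1,2] 'aa' = {A}

Original NTs in T[1,2] deriving "aa": ["A"]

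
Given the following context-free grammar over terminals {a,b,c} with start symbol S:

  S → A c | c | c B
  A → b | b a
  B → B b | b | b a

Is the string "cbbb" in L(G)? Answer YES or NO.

CNF form of G:
  S -> A T2 | T2 B | c
  A -> T0 T1 | b
  B -> B T0 | T0 T1 | b
  T0 -> b
  T1 -> a
  T2 -> c

CYK table (by increasing span):
  T[0,0] 'c' = {S,T2}  orig:{S}
  T[1,1] 'b' = {A,B,T0}  orig:{A,B}
  T[2,2] 'b' = {A,B,T0}  orig:{A,B}
  T[3,3] 'b' = {A,B,T0}  orig:{A,B}
  T[0,1] 'cb' = {S}
  T[1,2] 'bb' = {B}
  T[2,3] 'bb' = {B}
  T[0,2] 'cbb' = {S}
  T[1,3] 'bbb' = {B}
  T[0,3] 'cbbb' = {S}

S ∈ T[0,3] ⇒ YES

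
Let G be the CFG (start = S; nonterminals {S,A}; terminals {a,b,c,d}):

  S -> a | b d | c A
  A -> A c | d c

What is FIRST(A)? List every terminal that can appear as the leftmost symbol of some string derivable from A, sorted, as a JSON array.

FIRST sets, iterate to fixpoint:
iter 1:
  A via A→d c: +{d}
  S via S→a: +{a}
  S via S→b d: +{b}
  S via S→c A: +{c}
  S: {a,b,c}  A: {d}
iter 2: — fixpoint
  S: {a,b,c}  A: {d}

FIRST(A) = ["d"]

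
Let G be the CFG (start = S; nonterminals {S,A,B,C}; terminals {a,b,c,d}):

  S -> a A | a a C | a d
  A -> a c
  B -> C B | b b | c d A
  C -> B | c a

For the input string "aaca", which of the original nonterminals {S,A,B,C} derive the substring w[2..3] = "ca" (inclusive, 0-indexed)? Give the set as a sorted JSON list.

CNF form of G:
  S -> T0 A | T0 T3 | T0 X6
  A -> T0 T1
  B -> C B | T1 X4 | T2 T2
  C -> C B | T1 T0 | T1 X5 | T2 T2
  T0 -> a
  T1 -> c
  T2 -> b
  T3 -> d
  X4 -> T3 A
  X5 -> T3 A
  X6 -> T0 C

CYK table (by increasing span) (cells [i..j] with 2 ≤ i ≤ j ≤ 3 only):
  T[2,2] 'c' = {T1}  orig:{}
  T[3,3] 'a' = {T0}  orig:{}
  T[2,3] 'ca' = {C}

Original NTs in T[2,3] deriving "ca": ["C"]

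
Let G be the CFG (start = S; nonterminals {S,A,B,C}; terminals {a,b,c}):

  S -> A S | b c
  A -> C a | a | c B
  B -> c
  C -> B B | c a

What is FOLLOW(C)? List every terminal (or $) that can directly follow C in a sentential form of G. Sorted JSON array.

FIRST iteration:
pass 1:
  A via A→a: +{a}
  A via A→c B: +{c}
  B via B→c: +{c}
  C via C→B B: +{c}
  S via S→A S: +{a,c}
  S via S→b c: +{b}
  FIRST(S)={a,b,c}  FIRST(A)={a,c}  FIRST(B)={c}  FIRST(C)={c}
pass 2: — fixpoint
  FIRST(S)={a,b,c}  FIRST(A)={a,c}  FIRST(B)={c}  FIRST(C)={c}

FOLLOW iteration:
FOLLOW(S) := {$}
pass 1:
  A→C a: FOLLOW(C) ⊇ FIRST(a) = {a}; new: +{a}
  C→B B: FOLLOW(B) ⊇ FIRST(B) = {c}; new: +{c}
  C→B B: FOLLOW(B) ⊇ FOLLOW(C) ⊇ {a}; new: +{a}
  S→A S: FOLLOW(A) ⊇ FIRST(S) = {a,b,c}; new: +{a,b,c}
  S: {$}  A: {a,b,c}  B: {a,c}  C: {a}
pass 2:
  A→c B: FOLLOW(B) ⊇ FOLLOW(A) ⊇ {a,b,c}; new: +{b}
  S: {$}  A: {a,b,c}  B: {a,b,c}  C: {a}
pass 3: — fixpoint
  S: {$}  A: {a,b,c}  B: {a,b,c}  C: {a}

FOLLOW(C) = ["a"]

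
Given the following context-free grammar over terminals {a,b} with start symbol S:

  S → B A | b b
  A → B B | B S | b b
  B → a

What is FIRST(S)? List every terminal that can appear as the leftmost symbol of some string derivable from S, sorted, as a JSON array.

FIRST sets, iterate to fixpoint:
iter 1:
  A via A→b b: +{b}
  B via B→a: +{a}
  S via S→B A: +{a}
  S via S→b b: +{b}
  S: {a,b}  A: {b}  B: {a}
iter 2:
  A via A→B B: +{a}
  S: {a,b}  A: {a,b}  B: {a}
iter 3: — fixpoint
  S: {a,b}  A: {a,b}  B: {a}

FIRST(S) = ["a", "b"]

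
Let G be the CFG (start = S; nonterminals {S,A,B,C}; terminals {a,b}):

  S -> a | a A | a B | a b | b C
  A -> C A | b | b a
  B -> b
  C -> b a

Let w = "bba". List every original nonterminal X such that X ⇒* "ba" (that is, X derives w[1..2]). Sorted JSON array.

CNF form of G:
  S -> T0 C | T1 A | T1 B | T1 T0 | a
  A -> C A | T0 T1 | b
  B -> b
  C -> T0 T1
  T0 -> b
  T1 -> a

Fill CYK table bottom-up, restricted to cells inside w[1..2]:
  cell(1,1) b: {A,B,T0}  orig:{A,B}
  cell(2,2) a: {S,T1}  orig:{S}
  cell(1,2) ba: {A,C}

Original NTs in T[1,2] deriving "ba": ["A", "C"]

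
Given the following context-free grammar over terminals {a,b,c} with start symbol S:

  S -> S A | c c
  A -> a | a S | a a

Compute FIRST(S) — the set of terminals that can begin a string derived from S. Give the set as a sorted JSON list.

Compute FIRST by fixpoint:
[1]
  A via A→a: +{a}
  S via S→c c: +{c}
  FIRST(S)={c}  FIRST(A)={a}
[2] done
  FIRST(S)={c}  FIRST(A)={a}

FIRST(S) = ["c"]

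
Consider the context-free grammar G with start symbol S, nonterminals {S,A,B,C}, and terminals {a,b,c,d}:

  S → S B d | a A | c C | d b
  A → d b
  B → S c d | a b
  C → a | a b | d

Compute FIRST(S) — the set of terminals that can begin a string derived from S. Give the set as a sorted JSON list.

FIRST iteration:
round 1:
  A via A→d b: +{d}
  B via B→a b: +{a}
  C via C→a: +{a}
  C via C→d: +{d}
  S via S→a A: +{a}
  S via S→c C: +{c}
  S via S→d b: +{d}
  FIRST[S]={a,c,d}  FIRST[A]={d}  FIRST[B]={a}  FIRST[C]={a,d}
round 2:
  B via B→S c d: +{c,d}
  FIRST[S]={a,c,d}  FIRST[A]={d}  FIRST[B]={a,c,d}  FIRST[C]={a,d}
round 3: done
  FIRST[S]={a,c,d}  FIRST[A]={d}  FIRST[B]={a,c,d}  FIRST[C]={a,d}

FIRST(S) = ["a", "c", "d"]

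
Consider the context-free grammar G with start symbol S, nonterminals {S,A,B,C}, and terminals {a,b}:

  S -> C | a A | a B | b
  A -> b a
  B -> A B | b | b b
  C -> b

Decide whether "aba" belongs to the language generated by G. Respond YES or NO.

CNF form of G:
  S -> T1 A | T1 B | b
  A -> T0 T1
  B -> A B | T0 T0 | b
  C -> b
  T0 -> b
  T1 -> a

CYK fill:
  [0..0]={T1}  "a"  orig:{}
  [1..1]={B,C,S,T0}  "b"  orig:{B,C,S}
  [2..2]={T1}  "a"  orig:{}
  [0..1]={S}  "ab"
  [1..2]={A}  "ba"
  [0..2]={S}  "aba"

S ∈ T[0,2] ⇒ YES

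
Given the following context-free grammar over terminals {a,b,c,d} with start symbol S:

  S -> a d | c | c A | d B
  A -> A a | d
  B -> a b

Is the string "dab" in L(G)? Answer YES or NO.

Convert to CNF:
  S -> T0 T2 | T2 B | T3 A | c
  A -> A T0 | d
  B -> T0 T1
  T0 -> a
  T1 -> b
  T2 -> d
  T3 -> c

CYK fill:
  [0..0]={A,T2}  "d"  orig:{A}
  [1..1]={T0}  "a"  orig:{}
  [2..2]={T1}  "b"  orig:{}
  [0..1]={A}  "da"
  [1..2]={B}  "ab"
  [0..2]={S}  "dab"

S ∈ T[0,2] ⇒ YES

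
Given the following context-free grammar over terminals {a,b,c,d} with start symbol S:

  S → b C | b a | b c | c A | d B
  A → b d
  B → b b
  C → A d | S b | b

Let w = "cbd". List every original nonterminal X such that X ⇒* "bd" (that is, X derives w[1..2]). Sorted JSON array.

Convert to CNF:
  S -> T0 C | T0 T2 | T0 T3 | T1 B | T3 A
  A -> T0 T1
  B -> T0 T0
  C -> A T1 | S T0 | b
  T0 -> b
  T1 -> d
  T2 -> a
  T3 -> c

CYK table (by increasing span), restricted to cells inside w[1..2]:
  cell(1,1) b: {C,T0}  orig:{C}
  cell(2,2) d: {T1}  orig:{}
  cell(1,2) bd: {A}

Original NTs in T[1,2] deriving "bd": ["A"]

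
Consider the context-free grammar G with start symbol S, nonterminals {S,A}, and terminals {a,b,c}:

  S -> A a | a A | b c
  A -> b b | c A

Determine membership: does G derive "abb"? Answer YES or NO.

CNF form of G:
  S -> A T2 | T0 T1 | T2 A
  A -> T0 T0 | T1 A
  T0 -> b
  T1 -> c
  T2 -> a

CYK table (by increasing span):
  T[0,0] 'a' = {T2}  orig:{}
  T[1,1] 'b' = {T0}  orig:{}
  T[2,2] 'b' = {T0}  orig:{}
  T[0,1] 'ab' = ∅
  T[1,2] 'bb' = {A}
  T[0,2] 'abb' = {S}

S ∈ T[0,2] ⇒ YES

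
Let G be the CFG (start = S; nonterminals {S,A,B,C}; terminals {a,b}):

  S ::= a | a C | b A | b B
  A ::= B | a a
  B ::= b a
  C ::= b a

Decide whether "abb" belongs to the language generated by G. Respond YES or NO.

CNF form of G:
  S -> T0 C | T1 A | T1 B | a
  A -> T0 T0 | T1 T0
  B -> T1 T0
  C -> T1 T0
  T0 -> a
  T1 -> b

Fill CYK table bottom-up:
  [0..0]={S,T0}  "a"  orig:{S}
  [1..1]={T1}  "b"  orig:{}
  [2..2]={T1}  "b"  orig:{}
  [0..1]=∅  "ab"
  [1..2]=∅  "bb"
  [0..2]=∅  "abb"

S ∉ T[0,2] ⇒ NO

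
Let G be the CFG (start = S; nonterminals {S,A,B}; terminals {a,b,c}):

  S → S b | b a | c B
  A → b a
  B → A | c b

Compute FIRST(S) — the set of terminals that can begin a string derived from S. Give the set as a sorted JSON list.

FIRST iteration:
round 1:
  A via A→b a: +{b}
  B via B→A: +{b}
  B via B→c b: +{c}
  S via S→b a: +{b}
  S via S→c B: +{c}
  S: {b,c}  A: {b}  B: {b,c}
round 2: done
  S: {b,c}  A: {b}  B: {b,c}

FIRST(S) = ["b", "c"]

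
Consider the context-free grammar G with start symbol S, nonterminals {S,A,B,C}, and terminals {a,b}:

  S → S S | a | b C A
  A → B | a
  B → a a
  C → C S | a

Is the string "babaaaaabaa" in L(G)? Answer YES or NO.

CNF form of G:
  S -> S S | T1 X2 | a
  A -> T0 T0 | a
  B -> T0 T0
  C -> C S | a
  T0 -> a
  T1 -> b
  X2 -> C A

CYK table (by increasing span):
  T[0,0] 'b' = {T1}  orig:{}
  T[1,1] 'a' = {A,C,S,T0}  orig:{A,C,S}
  T[2,2] 'b' = {T1}  orig:{}
  T[3,3] 'a' = {A,C,S,T0}  orig:{A,C,S}
  T[4,4] 'a' = {A,C,S,T0}  orig:{A,C,S}
  T[5,5] 'a' = {A,C,S,T0}  orig:{A,C,S}
  T[6,6] 'a' = {A,C,S,T0}  orig:{A,C,S}
  T[7,7] 'a' = {A,C,S,T0}  orig:{A,C,S}
  T[8,8] 'b' = {T1}  orig:{}
  T[9,9] 'a' = {A,C,S,T0}  orig:{A,C,S}
  T[10,10] 'a' = {A,C,S,T0}  orig:{A,C,S}
  T[0,1] 'ba' = ∅
  T[1,2] 'ab' = ∅
  T[2,3] 'ba' = ∅
  T[3,4] 'aa' = {A,B,C,S,X2}  orig:{A,B,C,S}
  T[4,5] 'aa' = {A,B,C,S,X2}  orig:{A,B,C,S}
  T[5,6] 'aa' = {A,B,C,S,X2}  orig:{A,B,C,S}
  T[6,7] 'aa' = {A,B,C,S,X2}  orig:{A,B,C,S}
  T[7,8] 'ab' = ∅
  T[8,9] 'ba' = ∅
  T[9,10] 'aa' = {A,B,C,S,X2}  orig:{A,B,C,S}
  T[0,2] 'bab' = ∅
  T[1,3] 'aba' = ∅
  T[2,4] 'baa' = {S}
  T[3,5] 'aaa' = {C,S,X2}  orig:{C,S}
  T[4,6] 'aaa' = {C,S,X2}  orig:{C,S}
  T[5,7] 'aaa' = {C,S,X2}  orig:{C,S}
  T[6,8] 'aab' = ∅
  T[7,9] 'aba' = ∅
  T[8,10] 'baa' = {S}
  T[0,3] 'baba' = ∅
  T[1,4] 'abaa' = {C,S}
  T[2,5] 'baaa' = {S}
  T[3,6] 'aaaa' = {C,S,X2}  orig:{C,S}
  T[4,7] 'aaaa' = {C,S,X2}  orig:{C,S}
  T[5,8] 'aaab' = ∅
  T[6,9] 'aaba' = ∅
  T[7,10] 'abaa' = {C,S}
  T[0,4] 'babaa' = ∅
  T[1,5] 'abaaa' = {C,S,X2}  orig:{C,S}
  T[2,6] 'baaaa' = {S}
  T[3,7] 'aaaaa' = {C,S,X2}  orig:{C,S}
  T[4,8] 'aaaab' = ∅
  T[5,9] 'aaaba' = ∅
  T[6,10] 'aabaa' = {C,S}
  T[0,5] 'babaaa' = {S}
  T[1,6] 'abaaaa' = {C,S,X2}  orig:{C,S}
  T[2,7] 'baaaaa' = {S}
  T[3,8] 'aaaaab' = ∅
  T[4,9] 'aaaaba' = ∅
  T[5,10] 'aaabaa' = {C,S}
  T[0,6] 'babaaaa' = {S}
  T[1,7] 'abaaaaa' = {C,S,X2}  orig:{C,S}
  T[2,8] 'baaaaab' = ∅
  T[3,9] 'aaaaaba' = ∅
  T[4,10] 'aaaabaa' = {C,S}
  T[0,7] 'babaaaaa' = {S}
  T[1,8] 'abaaaaab' = ∅
  T[2,9] 'baaaaaba' = ∅
  T[3,10] 'aaaaabaa' = {C,S}
  T[0,8] 'babaaaaab' = ∅
  T[1,9] 'abaaaaaba' = ∅
  T[2,10] 'baaaaabaa' = {S}
  T[0,9] 'babaaaaaba' = ∅
  T[1,10] 'abaaaaabaa' = {C,S}
  T[0,10] 'babaaaaabaa' = {S}

S ∈ T[0,10] ⇒ YES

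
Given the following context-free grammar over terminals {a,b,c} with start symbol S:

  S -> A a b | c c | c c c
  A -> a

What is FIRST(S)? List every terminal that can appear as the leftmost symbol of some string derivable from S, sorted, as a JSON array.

FIRST iteration:
round 1:
  A via A→a: +{a}
  S via S→A a b: +{a}
  S via S→c c: +{c}
  FIRST(S)={a,c}  FIRST(A)={a}
round 2: done
  FIRST(S)={a,c}  FIRST(A)={a}

FIRST(S) = ["a", "c"]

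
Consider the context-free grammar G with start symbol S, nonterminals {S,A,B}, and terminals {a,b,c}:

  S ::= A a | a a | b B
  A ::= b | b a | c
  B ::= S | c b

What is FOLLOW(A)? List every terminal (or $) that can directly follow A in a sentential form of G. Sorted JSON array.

Compute FIRST by fixpoint:
iter 1:
  A via A→b: +{b}
  A via A→c: +{c}
  B via B→c b: +{c}
  S via S→A a: +{b,c}
  S via S→a a: +{a}
  FIRST[S]={a,b,c}  FIRST[A]={b,c}  FIRST[B]={c}
iter 2:
  B via B→S: +{a,b}
  FIRST[S]={a,b,c}  FIRST[A]={b,c}  FIRST[B]={a,b,c}
iter 3: — fixpoint
  FIRST[S]={a,b,c}  FIRST[A]={b,c}  FIRST[B]={a,b,c}

FOLLOW sets:
seed FOLLOW(S) with $
[1]
  S→A a: FOLLOW(A) ⊇ FIRST(a) = {a}; new: +{a}
  S→b B: FOLLOW(B) ⊇ FOLLOW(S) ⊇ {$}; new: +{$}
  S: {$}  A: {a}  B: {$}
[2] — fixpoint
  S: {$}  A: {a}  B: {$}

FOLLOW(A) = ["a"]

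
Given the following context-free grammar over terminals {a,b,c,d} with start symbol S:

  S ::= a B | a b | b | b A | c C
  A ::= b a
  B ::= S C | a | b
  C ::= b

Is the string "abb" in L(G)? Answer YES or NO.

CNF form of G:
  S -> T0 A | T1 B | T1 T0 | T2 C | b
  A -> T0 T1
  B -> S C | a | b
  C -> b
  T0 -> b
  T1 -> a
  T2 -> c

CYK fill:
  cell(0,0) a: {B,T1}  orig:{B}
  cell(1,1) b: {B,C,S,T0}  orig:{B,C,S}
  cell(2,2) b: {B,C,S,T0}  orig:{B,C,S}
  cell(0,1) ab: {S}
  cell(1,2) bb: {B}
  cell(0,2) abb: {B,S}

S ∈ T[0,2] ⇒ YES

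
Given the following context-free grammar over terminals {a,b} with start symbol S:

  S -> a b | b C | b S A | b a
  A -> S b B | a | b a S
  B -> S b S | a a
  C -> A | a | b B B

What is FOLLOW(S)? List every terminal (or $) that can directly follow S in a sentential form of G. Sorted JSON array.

FIRST iteration:
round 1:
  A via A→a: +{a}
  A via A→b a S: +{b}
  B via B→a a: +{a}
  C via C→A: +{a,b}
  S via S→a b: +{a}
  S via S→b C: +{b}
  FIRST[S]={a,b}  FIRST[A]={a,b}  FIRST[B]={a}  FIRST[C]={a,b}
round 2:
  B via B→S b S: +{b}
  FIRST[S]={a,b}  FIRST[A]={a,b}  FIRST[B]={a,b}  FIRST[C]={a,b}
round 3: (stable)
  FIRST[S]={a,b}  FIRST[A]={a,b}  FIRST[B]={a,b}  FIRST[C]={a,b}

Compute FOLLOW by fixpoint:
initialize: $ ∈ FOLLOW(S)
[1]
  A→S b B: FOLLOW(S) ⊇ FIRST(b) = {b}; new: +{b}
  C→b B B: FOLLOW(B) ⊇ FIRST(B) = {a,b}; new: +{a,b}
  S→b C: FOLLOW(C) ⊇ FOLLOW(S) ⊇ {$,b}; new: +{$,b}
  S→b S A: FOLLOW(S) ⊇ FIRST(A) = {a,b}; new: +{a}
  S→b S A: FOLLOW(A) ⊇ FOLLOW(S) ⊇ {$,a,b}; new: +{$,a,b}
  FOLLOW(S)={$,a,b}  FOLLOW(A)={$,a,b}  FOLLOW(B)={a,b}  FOLLOW(C)={$,b}
[2]
  A→S b B: FOLLOW(B) ⊇ FOLLOW(A) ⊇ {$,a,b}; new: +{$}
  S→b C: FOLLOW(C) ⊇ FOLLOW(S) ⊇ {$,a,b}; new: +{a}
  FOLLOW(S)={$,a,b}  FOLLOW(A)={$,a,b}  FOLLOW(B)={$,a,b}  FOLLOW(C)={$,a,b}
[3] — fixpoint
  FOLLOW(S)={$,a,b}  FOLLOW(A)={$,a,b}  FOLLOW(B)={$,a,b}  FOLLOW(C)={$,a,b}

FOLLOW(S) = ["$", "a", "b"]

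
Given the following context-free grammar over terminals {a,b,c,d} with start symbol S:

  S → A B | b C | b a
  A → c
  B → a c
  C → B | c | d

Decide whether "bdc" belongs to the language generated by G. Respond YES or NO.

CNF form of G:
  S -> A B | T2 C | T2 T0
  A -> c
  B -> T0 T1
  C -> T0 T1 | c | d
  T0 -> a
  T1 -> c
  T2 -> b

Fill CYK table bottom-up:
  cell(0,0) b: {T2}  orig:{}
  cell(1,1) d: {C}
  cell(2,2) c: {A,C,T1}  orig:{A,C}
  cell(0,1) bd: {S}
  cell(1,2) dc: ∅
  cell(0,2) bdc: ∅

S ∉ T[0,2] ⇒ NO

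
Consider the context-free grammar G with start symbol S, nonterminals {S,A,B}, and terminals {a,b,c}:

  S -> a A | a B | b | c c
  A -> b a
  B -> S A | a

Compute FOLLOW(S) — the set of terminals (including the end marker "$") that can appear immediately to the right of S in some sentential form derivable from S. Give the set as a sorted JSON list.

FIRST sets, iterate to fixpoint:
pass 1:
  A via A→b a: +{b}
  B via B→a: +{a}
  S via S→a A: +{a}
  S via S→b: +{b}
  S via S→c c: +{c}
  FIRST(S)={a,b,c}  FIRST(A)={b}  FIRST(B)={a}
pass 2:
  B via B→S A: +{b,c}
  FIRST(S)={a,b,c}  FIRST(A)={b}  FIRST(B)={a,b,c}
pass 3: — fixpoint
  FIRST(S)={a,b,c}  FIRST(A)={b}  FIRST(B)={a,b,c}

FOLLOW sets:
FOLLOW(S) := {$}
[1]
  B→S A: FOLLOW(S) ⊇ FIRST(A) = {b}; new: +{b}
  S→a A: FOLLOW(A) ⊇ FOLLOW(S) ⊇ {$,b}; new: +{$,b}
  S→a B: FOLLOW(B) ⊇ FOLLOW(S) ⊇ {$,b}; new: +{$,b}
  FOLLOW[S]={$,b}  FOLLOW[A]={$,b}  FOLLOW[B]={$,b}
[2] (no change)
  FOLLOW[S]={$,b}  FOLLOW[A]={$,b}  FOLLOW[B]={$,b}

FOLLOW(S) = ["$", "b"]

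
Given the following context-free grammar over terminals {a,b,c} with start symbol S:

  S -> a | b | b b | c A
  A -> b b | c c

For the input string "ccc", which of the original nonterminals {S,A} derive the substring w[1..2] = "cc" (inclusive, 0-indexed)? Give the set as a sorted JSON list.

CNF form of G:
  S -> T0 T0 | T1 A | a | b
  A -> T0 T0 | T1 T1
  T0 -> b
  T1 -> c

CYK table (by increasing span), restricted to cells inside w[1..2]:
  T[1,1] 'c' = {T1}  orig:{}
  T[2,2] 'c' = {T1}  orig:{}
  T[1,2] 'cc' = {A}

Original NTs in T[1,2] deriving "cc": ["A"]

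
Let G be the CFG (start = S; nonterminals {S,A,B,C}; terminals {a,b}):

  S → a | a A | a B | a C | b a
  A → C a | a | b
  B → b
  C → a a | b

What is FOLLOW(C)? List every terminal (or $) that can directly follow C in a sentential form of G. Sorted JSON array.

FIRST iteration:
pass 1:
  A via A→a: +{a}
  A via A→b: +{b}
  B via B→b: +{b}
  C via C→a a: +{a}
  C via C→b: +{b}
  S via S→a: +{a}
  S via S→b a: +{b}
  FIRST(S)={a,b}  FIRST(A)={a,b}  FIRST(B)={b}  FIRST(C)={a,b}
pass 2: done
  FIRST(S)={a,b}  FIRST(A)={a,b}  FIRST(B)={b}  FIRST(C)={a,b}

FOLLOW sets:
FOLLOW(S) := {$}
iter 1:
  A→C a: FOLLOW(C) ⊇ FIRST(a) = {a}; new: +{a}
  S→a A: FOLLOW(A) ⊇ FOLLOW(S) ⊇ {$}; new: +{$}
  S→a B: FOLLOW(B) ⊇ FOLLOW(S) ⊇ {$}; new: +{$}
  S→a C: FOLLOW(C) ⊇ FOLLOW(S) ⊇ {$}; new: +{$}
  FOLLOW(S)={$}  FOLLOW(A)={$}  FOLLOW(B)={$}  FOLLOW(C)={$,a}
iter 2: — fixpoint
  FOLLOW(S)={$}  FOLLOW(A)={$}  FOLLOW(B)={$}  FOLLOW(C)={$,a}

FOLLOW(C) = ["$", "a"]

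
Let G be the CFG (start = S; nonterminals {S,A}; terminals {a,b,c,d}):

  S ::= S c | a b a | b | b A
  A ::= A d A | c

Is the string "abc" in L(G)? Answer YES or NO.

Convert to CNF:
  S -> S T1 | T2 X5 | T3 A | b
  A -> A X4 | c
  T0 -> d
  T1 -> c
  T2 -> a
  T3 -> b
  X4 -> T0 A
  X5 -> T3 T2

Fill CYK table bottom-up:
  T[0,0] 'a' = {T2}  orig:{}
  T[1,1] 'b' = {S,T3}  orig:{S}
  T[2,2] 'c' = {A,T1}  orig:{A}
  T[0,1] 'ab' = ∅
  T[1,2] 'bc' = {S}
  T[0,2] 'abc' = ∅

S ∉ T[0,2] ⇒ NO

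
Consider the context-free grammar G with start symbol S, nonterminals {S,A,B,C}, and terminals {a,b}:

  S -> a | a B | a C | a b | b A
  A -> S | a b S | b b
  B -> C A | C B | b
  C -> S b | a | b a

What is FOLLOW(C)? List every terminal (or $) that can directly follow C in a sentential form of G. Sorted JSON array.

FIRST sets, iterate to fixpoint:
round 1:
  A via A→a b S: +{a}
  A via A→b b: +{b}
  B via B→b: +{b}
  C via C→a: +{a}
  C via C→b a: +{b}
  S via S→a: +{a}
  S via S→b A: +{b}
  S: {a,b}  A: {a,b}  B: {b}  C: {a,b}
round 2:
  B via B→C A: +{a}
  S: {a,b}  A: {a,b}  B: {a,b}  C: {a,b}
round 3: done
  S: {a,b}  A: {a,b}  B: {a,b}  C: {a,b}

FOLLOW sets:
FOLLOW(S) := {$}
iter 1:
  B→C A: FOLLOW(C) ⊇ FIRST(A) = {a,b}; new: +{a,b}
  C→S b: FOLLOW(S) ⊇ FIRST(b) = {b}; new: +{b}
  S→a B: FOLLOW(B) ⊇ FOLLOW(S) ⊇ {$,b}; new: +{$,b}
  S→a C: FOLLOW(C) ⊇ FOLLOW(S) ⊇ {$,b}; new: +{$}
  S→b A: FOLLOW(A) ⊇ FOLLOW(S) ⊇ {$,b}; new: +{$,b}
  FOLLOW(S)={$,b}  FOLLOW(A)={$,b}  FOLLOW(B)={$,b}  FOLLOW(C)={$,a,b}
iter 2: done
  FOLLOW(S)={$,b}  FOLLOW(A)={$,b}  FOLLOW(B)={$,b}  FOLLOW(C)={$,a,b}

FOLLOW(C) = ["$", "a", "b"]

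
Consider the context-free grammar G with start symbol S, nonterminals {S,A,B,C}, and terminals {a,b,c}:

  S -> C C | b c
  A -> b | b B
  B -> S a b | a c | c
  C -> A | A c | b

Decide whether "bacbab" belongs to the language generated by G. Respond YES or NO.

Convert to CNF:
  S -> C C | T0 T2
  A -> T0 B | b
  B -> S X3 | T1 T2 | c
  C -> A T2 | T0 B | b
  T0 -> b
  T1 -> a
  T2 -> c
  X3 -> T1 T0

Fill CYK table bottom-up:
  cell(0,0) b: {A,C,T0}  orig:{A,C}
  cell(1,1) a: {T1}  orig:{}
  cell(2,2) c: {B,T2}  orig:{B}
  cell(3,3) b: {A,C,T0}  orig:{A,C}
  cell(4,4) a: {T1}  orig:{}
  cell(5,5) b: {A,C,T0}  orig:{A,C}
  cell(0,1) ba: ∅
  cell(1,2) ac: {B}
  cell(2,3) cb: ∅
  cell(3,4) ba: ∅
  cell(4,5) ab: {X3}  orig:{}
  cell(0,2) bac: {A,C}
  cell(1,3) acb: ∅
  cell(2,4) cba: ∅
  cell(3,5) bab: ∅
  cell(0,3) bacb: {S}
  cell(1,4) acba: ∅
  cell(2,5) cbab: ∅
  cell(0,4) bacba: ∅
  cell(1,5) acbab: ∅
  cell(0,5) bacbab: {B}

S ∉ T[0,5] ⇒ NO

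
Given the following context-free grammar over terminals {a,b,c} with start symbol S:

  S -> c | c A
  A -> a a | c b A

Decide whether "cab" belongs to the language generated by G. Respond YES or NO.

Convert to CNF:
  S -> T1 A | c
  A -> T0 T0 | T1 X3
  T0 -> a
  T1 -> c
  T2 -> b
  X3 -> T2 A

CYK table (by increasing span):
  [0..0]={S,T1}  "c"  orig:{S}
  [1..1]={T0}  "a"  orig:{}
  [2..2]={T2}  "b"  orig:{}
  [0..1]=∅  "ca"
  [1..2]=∅  "ab"
  [0..2]=∅  "cab"

S ∉ T[0,2] ⇒ NO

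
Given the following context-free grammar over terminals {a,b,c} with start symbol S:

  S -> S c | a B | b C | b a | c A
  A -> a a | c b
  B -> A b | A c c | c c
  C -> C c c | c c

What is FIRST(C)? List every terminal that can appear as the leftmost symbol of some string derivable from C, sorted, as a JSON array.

Compute FIRST by fixpoint:
round 1:
  A via A→a a: +{a}
  A via A→c b: +{c}
  B via B→A b: +{a,c}
  C via C→c c: +{c}
  S via S→a B: +{a}
  S via S→b C: +{b}
  S via S→c A: +{c}
  S: {a,b,c}  A: {a,c}  B: {a,c}  C: {c}
round 2: — fixpoint
  S: {a,b,c}  A: {a,c}  B: {a,c}  C: {c}

FIRST(C) = ["c"]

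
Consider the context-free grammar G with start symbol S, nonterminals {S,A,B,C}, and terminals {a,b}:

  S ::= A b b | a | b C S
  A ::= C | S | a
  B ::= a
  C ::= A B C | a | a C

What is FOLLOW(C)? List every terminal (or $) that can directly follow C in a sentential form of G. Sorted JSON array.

Compute FIRST by fixpoint:
iter 1:
  A via A→a: +{a}
  B via B→a: +{a}
  C via C→A B C: +{a}
  S via S→A b b: +{a}
  S via S→b C S: +{b}
  FIRST(S)={a,b}  FIRST(A)={a}  FIRST(B)={a}  FIRST(C)={a}
iter 2:
  A via A→S: +{b}
  C via C→A B C: +{b}
  FIRST(S)={a,b}  FIRST(A)={a,b}  FIRST(B)={a}  FIRST(C)={a,b}
iter 3: (stable)
  FIRST(S)={a,b}  FIRST(A)={a,b}  FIRST(B)={a}  FIRST(C)={a,b}

FOLLOW iteration:
initialize: $ ∈ FOLLOW(S)
iter 1:
  C→A B C: FOLLOW(A) ⊇ FIRST(B) = {a}; new: +{a}
  C→A B C: FOLLOW(B) ⊇ FIRST(C) = {a,b}; new: +{a,b}
  S→A b b: FOLLOW(A) ⊇ FIRST(b) = {b}; new: +{b}
  S→b C S: FOLLOW(C) ⊇ FIRST(S) = {a,b}; new: +{a,b}
  S: {$}  A: {a,b}  B: {a,b}  C: {a,b}
iter 2:
  A→S: FOLLOW(S) ⊇ FOLLOW(A) ⊇ {a,b}; new: +{a,b}
  S: {$,a,b}  A: {a,b}  B: {a,b}  C: {a,b}
iter 3: done
  S: {$,a,b}  A: {a,b}  B: {a,b}  C: {a,b}

FOLLOW(C) = ["a", "b"]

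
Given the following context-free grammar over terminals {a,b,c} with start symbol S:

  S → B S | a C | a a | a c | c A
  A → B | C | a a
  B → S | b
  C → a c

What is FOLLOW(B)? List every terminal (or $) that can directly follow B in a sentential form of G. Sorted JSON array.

Compute FIRST by fixpoint:
pass 1:
  A via A→a a: +{a}
  B via B→b: +{b}
  C via C→a c: +{a}
  S via S→B S: +{b}
  S via S→a C: +{a}
  S via S→c A: +{c}
  FIRST[S]={a,b,c}  FIRST[A]={a}  FIRST[B]={b}  FIRST[C]={a}
pass 2:
  A via A→B: +{b}
  B via B→S: +{a,c}
  FIRST[S]={a,b,c}  FIRST[A]={a,b}  FIRST[B]={a,b,c}  FIRST[C]={a}
pass 3:
  A via A→B: +{c}
  FIRST[S]={a,b,c}  FIRST[A]={a,b,c}  FIRST[B]={a,b,c}  FIRST[C]={a}
pass 4: (stable)
  FIRST[S]={a,b,c}  FIRST[A]={a,b,c}  FIRST[B]={a,b,c}  FIRST[C]={a}

FOLLOW sets:
initialize: $ ∈ FOLLOW(S)
[1]
  S→B S: FOLLOW(B) ⊇ FIRST(S) = {a,b,c}; new: +{a,b,c}
  S→a C: FOLLOW(C) ⊇ FOLLOW(S) ⊇ {$}; new: +{$}
  S→c A: FOLLOW(A) ⊇ FOLLOW(S) ⊇ {$}; new: +{$}
  FOLLOW(S)={$}  FOLLOW(A)={$}  FOLLOW(B)={a,b,c}  FOLLOW(C)={$}
[2]
  A→B: FOLLOW(B) ⊇ FOLLOW(A) ⊇ {$}; new: +{$}
  B→S: FOLLOW(S) ⊇ FOLLOW(B) ⊇ {$,a,b,c}; new: +{a,b,c}
  S→a C: FOLLOW(C) ⊇ FOLLOW(S) ⊇ {$,a,b,c}; new: +{a,b,c}
  S→c A: FOLLOW(A) ⊇ FOLLOW(S) ⊇ {$,a,b,c}; new: +{a,b,c}
  FOLLOW(S)={$,a,b,c}  FOLLOW(A)={$,a,b,c}  FOLLOW(B)={$,a,b,c}  FOLLOW(C)={$,a,b,c}
[3] (stable)
  FOLLOW(S)={$,a,b,c}  FOLLOW(A)={$,a,b,c}  FOLLOW(B)={$,a,b,c}  FOLLOW(C)={$,a,b,c}

FOLLOW(B) = ["$", "a", "b", "c"]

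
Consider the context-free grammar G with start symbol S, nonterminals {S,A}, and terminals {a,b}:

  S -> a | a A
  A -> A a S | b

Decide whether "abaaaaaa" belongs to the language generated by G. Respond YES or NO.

CNF form of G:
  S -> T0 A | a
  A -> A X1 | b
  T0 -> a
  X1 -> T0 S

CYK fill:
  [0..0]={S,T0}  "a"  orig:{S}
  [1..1]={A}  "b"
  [2..2]={S,T0}  "a"  orig:{S}
  [3..3]={S,T0}  "a"  orig:{S}
  [4..4]={S,T0}  "a"  orig:{S}
  [5..5]={S,T0}  "a"  orig:{S}
  [6..6]={S,T0}  "a"  orig:{S}
  [7..7]={S,T0}  "a"  orig:{S}
  [0..1]={S}  "ab"
  [1..2]=∅  "ba"
  [2..3]={X1}  "aa"  orig:{}
  [3..4]={X1}  "aa"  orig:{}
  [4..5]={X1}  "aa"  orig:{}
  [5..6]={X1}  "aa"  orig:{}
  [6..7]={X1}  "aa"  orig:{}
  [0..2]=∅  "aba"
  [1..3]={A}  "baa"
  [2..4]=∅  "aaa"
  [3..5]=∅  "aaa"
  [4..6]=∅  "aaa"
  [5..7]=∅  "aaa"
  [0..3]={S}  "abaa"
  [1..4]=∅  "baaa"
  [2..5]=∅  "aaaa"
  [3..6]=∅  "aaaa"
  [4..7]=∅  "aaaa"
  [0..4]=∅  "abaaa"
  [1..5]={A}  "baaaa"
  [2..6]=∅  "aaaaa"
  [3..7]=∅  "aaaaa"
  [0..5]={S}  "abaaaa"
  [1..6]=∅  "baaaaa"
  [2..7]=∅  "aaaaaa"
  [0..6]=∅  "abaaaaa"
  [1..7]={A}  "baaaaaa"
  [0..7]={S}  "abaaaaaa"

S ∈ T[0,7] ⇒ YES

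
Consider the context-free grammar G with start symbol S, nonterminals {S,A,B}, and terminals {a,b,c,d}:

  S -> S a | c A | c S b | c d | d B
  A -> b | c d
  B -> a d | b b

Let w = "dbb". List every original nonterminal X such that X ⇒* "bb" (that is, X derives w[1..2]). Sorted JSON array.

Convert to CNF:
  S -> S T2 | T0 A | T0 T1 | T0 X4 | T1 B
  A -> T0 T1 | b
  B -> T2 T1 | T3 T3
  T0 -> c
  T1 -> d
  T2 -> a
  T3 -> b
  X4 -> S T3

CYK fill (cells [i..j] with 1 ≤ i ≤ j ≤ 2 only):
  T[1,1] 'b' = {A,T3}  orig:{A}
  T[2,2] 'b' = {A,T3}  orig:{A}
  T[1,2] 'bb' = {B}

Original NTs in T[1,2] deriving "bb": ["B"]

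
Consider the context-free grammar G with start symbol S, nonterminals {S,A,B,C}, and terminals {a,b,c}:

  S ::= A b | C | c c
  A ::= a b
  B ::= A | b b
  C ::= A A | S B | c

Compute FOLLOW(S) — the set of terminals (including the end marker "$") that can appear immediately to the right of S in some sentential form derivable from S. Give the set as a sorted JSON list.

Compute FIRST by fixpoint:
iter 1:
  A via A→a b: +{a}
  B via B→A: +{a}
  B via B→b b: +{b}
  C via C→A A: +{a}
  C via C→c: +{c}
  S via S→A b: +{a}
  S via S→C: +{c}
  S: {a,c}  A: {a}  B: {a,b}  C: {a,c}
iter 2: done
  S: {a,c}  A: {a}  B: {a,b}  C: {a,c}

Compute FOLLOW by fixpoint:
seed FOLLOW(S) with $
iter 1:
  C→A A: FOLLOW(A) ⊇ FIRST(A) = {a}; new: +{a}
  C→S B: FOLLOW(S) ⊇ FIRST(B) = {a,b}; new: +{a,b}
  S→A b: FOLLOW(A) ⊇ FIRST(b) = {b}; new: +{b}
  S→C: FOLLOW(C) ⊇ FOLLOW(S) ⊇ {$,a,b}; new: +{$,a,b}
  S: {$,a,b}  A: {a,b}  B: {}  C: {$,a,b}
iter 2:
  C→A A: FOLLOW(A) ⊇ FOLLOW(C) ⊇ {$,a,b}; new: +{$}
  C→S B: FOLLOW(B) ⊇ FOLLOW(C) ⊇ {$,a,b}; new: +{$,a,b}
  S: {$,a,b}  A: {$,a,b}  B: {$,a,b}  C: {$,a,b}
iter 3: (stable)
  S: {$,a,b}  A: {$,a,b}  B: {$,a,b}  C: {$,a,b}

FOLLOW(S) = ["$", "a", "b"]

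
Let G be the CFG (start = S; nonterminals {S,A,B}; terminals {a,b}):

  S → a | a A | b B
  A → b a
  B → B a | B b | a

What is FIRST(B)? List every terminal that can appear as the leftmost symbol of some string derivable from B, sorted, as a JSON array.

Compute FIRST by fixpoint:
pass 1:
  A via A→b a: +{b}
  B via B→a: +{a}
  S via S→a: +{a}
  S via S→b B: +{b}
  FIRST(S)={a,b}  FIRST(A)={b}  FIRST(B)={a}
pass 2: done
  FIRST(S)={a,b}  FIRST(A)={b}  FIRST(B)={a}

FIRST(B) = ["a"]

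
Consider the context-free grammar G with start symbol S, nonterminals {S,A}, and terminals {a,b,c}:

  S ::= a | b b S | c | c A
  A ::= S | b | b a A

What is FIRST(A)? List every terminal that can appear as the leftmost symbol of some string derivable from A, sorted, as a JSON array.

Compute FIRST by fixpoint:
pass 1:
  A via A→b: +{b}
  S via S→a: +{a}
  S via S→b b S: +{b}
  S via S→c: +{c}
  FIRST(S)={a,b,c}  FIRST(A)={b}
pass 2:
  A via A→S: +{a,c}
  FIRST(S)={a,b,c}  FIRST(A)={a,b,c}
pass 3: done
  FIRST(S)={a,b,c}  FIRST(A)={a,b,c}

FIRST(A) = ["a", "b", "c"]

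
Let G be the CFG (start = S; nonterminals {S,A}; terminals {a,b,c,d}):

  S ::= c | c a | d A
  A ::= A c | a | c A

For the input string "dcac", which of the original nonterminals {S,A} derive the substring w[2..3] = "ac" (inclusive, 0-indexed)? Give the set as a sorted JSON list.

Convert to CNF:
  S -> T0 T1 | T2 A | c
  A -> A T0 | T0 A | a
  T0 -> c
  T1 -> a
  T2 -> d

CYK table (by increasing span) — only the sub-triangle for w[2..3]:
  [2..2]={A,T1}  "a"  orig:{A}
  [3..3]={S,T0}  "c"  orig:{S}
  [2..3]={A}  "ac"

Original NTs in T[2,3] deriving "ac": ["A"]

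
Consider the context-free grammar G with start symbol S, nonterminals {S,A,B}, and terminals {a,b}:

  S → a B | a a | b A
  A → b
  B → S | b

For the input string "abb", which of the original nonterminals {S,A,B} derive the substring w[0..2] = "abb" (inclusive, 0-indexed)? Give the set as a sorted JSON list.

CNF form of G:
  S -> T0 B | T0 T0 | T1 A
  A -> b
  B -> T0 B | T0 T0 | T1 A | b
  T0 -> a
  T1 -> b

CYK table (by increasing span) — only the sub-triangle for w[0..2]:
  [0..0]={T0}  "a"  orig:{}
  [1..1]={A,B,T1}  "b"  orig:{A,B}
  [2..2]={A,B,T1}  "b"  orig:{A,B}
  [0..1]={B,S}  "ab"
  [1..2]={B,S}  "bb"
  [0..2]={B,S}  "abb"

Original NTs in T[0,2] deriving "abb": ["B", "S"]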